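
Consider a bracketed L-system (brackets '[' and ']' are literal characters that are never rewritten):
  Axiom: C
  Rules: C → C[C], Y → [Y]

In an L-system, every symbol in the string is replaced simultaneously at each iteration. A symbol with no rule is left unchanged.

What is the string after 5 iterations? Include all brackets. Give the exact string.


Step 0: C
Step 1: C[C]
Step 2: C[C][C[C]]
Step 3: C[C][C[C]][C[C][C[C]]]
Step 4: C[C][C[C]][C[C][C[C]]][C[C][C[C]][C[C][C[C]]]]
Step 5: C[C][C[C]][C[C][C[C]]][C[C][C[C]][C[C][C[C]]]][C[C][C[C]][C[C][C[C]]][C[C][C[C]][C[C][C[C]]]]]

Answer: C[C][C[C]][C[C][C[C]]][C[C][C[C]][C[C][C[C]]]][C[C][C[C]][C[C][C[C]]][C[C][C[C]][C[C][C[C]]]]]


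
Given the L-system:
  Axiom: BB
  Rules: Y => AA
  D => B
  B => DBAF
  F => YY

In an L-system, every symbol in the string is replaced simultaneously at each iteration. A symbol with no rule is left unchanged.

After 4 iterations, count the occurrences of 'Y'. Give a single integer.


Answer: 8

Derivation:
Step 0: BB  (0 'Y')
Step 1: DBAFDBAF  (0 'Y')
Step 2: BDBAFAYYBDBAFAYY  (4 'Y')
Step 3: DBAFBDBAFAYYAAAAADBAFBDBAFAYYAAAAA  (4 'Y')
Step 4: BDBAFAYYDBAFBDBAFAYYAAAAAAAAAABDBAFAYYDBAFBDBAFAYYAAAAAAAAAA  (8 'Y')


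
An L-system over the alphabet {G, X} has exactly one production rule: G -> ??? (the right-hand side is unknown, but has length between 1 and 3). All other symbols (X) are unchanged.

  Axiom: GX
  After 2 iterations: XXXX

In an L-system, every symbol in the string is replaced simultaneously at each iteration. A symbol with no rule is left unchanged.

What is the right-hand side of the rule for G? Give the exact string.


Answer: XXX

Derivation:
Trying G -> XXX:
  Step 0: GX
  Step 1: XXXX
  Step 2: XXXX
Matches the given result.


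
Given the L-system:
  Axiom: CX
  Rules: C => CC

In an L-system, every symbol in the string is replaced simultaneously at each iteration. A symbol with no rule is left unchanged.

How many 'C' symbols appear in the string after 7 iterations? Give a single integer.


Answer: 128

Derivation:
Step 0: CX  (1 'C')
Step 1: CCX  (2 'C')
Step 2: CCCCX  (4 'C')
Step 3: CCCCCCCCX  (8 'C')
Step 4: CCCCCCCCCCCCCCCCX  (16 'C')
Step 5: CCCCCCCCCCCCCCCCCCCCCCCCCCCCCCCCX  (32 'C')
Step 6: CCCCCCCCCCCCCCCCCCCCCCCCCCCCCCCCCCCCCCCCCCCCCCCCCCCCCCCCCCCCCCCCX  (64 'C')
Step 7: CCCCCCCCCCCCCCCCCCCCCCCCCCCCCCCCCCCCCCCCCCCCCCCCCCCCCCCCCCCCCCCCCCCCCCCCCCCCCCCCCCCCCCCCCCCCCCCCCCCCCCCCCCCCCCCCCCCCCCCCCCCCCCCCX  (128 'C')


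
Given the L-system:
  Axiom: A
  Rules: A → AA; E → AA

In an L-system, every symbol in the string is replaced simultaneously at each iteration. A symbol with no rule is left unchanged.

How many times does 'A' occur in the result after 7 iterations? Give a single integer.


Step 0: A  (1 'A')
Step 1: AA  (2 'A')
Step 2: AAAA  (4 'A')
Step 3: AAAAAAAA  (8 'A')
Step 4: AAAAAAAAAAAAAAAA  (16 'A')
Step 5: AAAAAAAAAAAAAAAAAAAAAAAAAAAAAAAA  (32 'A')
Step 6: AAAAAAAAAAAAAAAAAAAAAAAAAAAAAAAAAAAAAAAAAAAAAAAAAAAAAAAAAAAAAAAA  (64 'A')
Step 7: AAAAAAAAAAAAAAAAAAAAAAAAAAAAAAAAAAAAAAAAAAAAAAAAAAAAAAAAAAAAAAAAAAAAAAAAAAAAAAAAAAAAAAAAAAAAAAAAAAAAAAAAAAAAAAAAAAAAAAAAAAAAAAAA  (128 'A')

Answer: 128


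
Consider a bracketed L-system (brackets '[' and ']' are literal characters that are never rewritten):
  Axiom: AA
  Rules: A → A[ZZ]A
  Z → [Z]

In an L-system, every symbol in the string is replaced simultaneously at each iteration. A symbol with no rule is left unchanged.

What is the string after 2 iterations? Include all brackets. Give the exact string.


Answer: A[ZZ]A[[Z][Z]]A[ZZ]AA[ZZ]A[[Z][Z]]A[ZZ]A

Derivation:
Step 0: AA
Step 1: A[ZZ]AA[ZZ]A
Step 2: A[ZZ]A[[Z][Z]]A[ZZ]AA[ZZ]A[[Z][Z]]A[ZZ]A


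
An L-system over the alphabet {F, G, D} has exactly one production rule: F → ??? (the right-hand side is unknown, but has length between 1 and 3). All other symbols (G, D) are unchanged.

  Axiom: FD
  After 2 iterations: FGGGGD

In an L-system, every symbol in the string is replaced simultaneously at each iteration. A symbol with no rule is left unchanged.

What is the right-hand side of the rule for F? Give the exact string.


Trying F → FGG:
  Step 0: FD
  Step 1: FGGD
  Step 2: FGGGGD
Matches the given result.

Answer: FGG


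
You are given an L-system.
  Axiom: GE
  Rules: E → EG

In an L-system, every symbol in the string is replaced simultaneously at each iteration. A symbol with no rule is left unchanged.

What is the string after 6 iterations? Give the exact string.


Step 0: GE
Step 1: GEG
Step 2: GEGG
Step 3: GEGGG
Step 4: GEGGGG
Step 5: GEGGGGG
Step 6: GEGGGGGG

Answer: GEGGGGGG


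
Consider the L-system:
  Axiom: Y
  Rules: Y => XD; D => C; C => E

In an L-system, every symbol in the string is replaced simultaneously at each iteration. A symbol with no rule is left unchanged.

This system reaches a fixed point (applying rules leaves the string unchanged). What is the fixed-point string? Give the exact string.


Answer: XE

Derivation:
Step 0: Y
Step 1: XD
Step 2: XC
Step 3: XE
Step 4: XE  (unchanged — fixed point at step 3)


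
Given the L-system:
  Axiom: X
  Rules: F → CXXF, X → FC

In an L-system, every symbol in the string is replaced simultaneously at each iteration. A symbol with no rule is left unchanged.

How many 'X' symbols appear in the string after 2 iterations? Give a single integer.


Step 0: X  (1 'X')
Step 1: FC  (0 'X')
Step 2: CXXFC  (2 'X')

Answer: 2


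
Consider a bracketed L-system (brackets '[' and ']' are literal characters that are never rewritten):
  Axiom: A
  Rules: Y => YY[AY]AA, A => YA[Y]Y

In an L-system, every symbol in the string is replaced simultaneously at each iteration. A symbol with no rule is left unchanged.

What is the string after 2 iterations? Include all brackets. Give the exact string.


Step 0: A
Step 1: YA[Y]Y
Step 2: YY[AY]AAYA[Y]Y[YY[AY]AA]YY[AY]AA

Answer: YY[AY]AAYA[Y]Y[YY[AY]AA]YY[AY]AA


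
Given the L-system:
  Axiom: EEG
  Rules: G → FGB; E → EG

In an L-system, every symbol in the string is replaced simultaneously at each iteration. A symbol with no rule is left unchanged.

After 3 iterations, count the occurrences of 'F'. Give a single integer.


Answer: 9

Derivation:
Step 0: EEG  (0 'F')
Step 1: EGEGFGB  (1 'F')
Step 2: EGFGBEGFGBFFGBB  (4 'F')
Step 3: EGFGBFFGBBEGFGBFFGBBFFFGBBB  (9 'F')


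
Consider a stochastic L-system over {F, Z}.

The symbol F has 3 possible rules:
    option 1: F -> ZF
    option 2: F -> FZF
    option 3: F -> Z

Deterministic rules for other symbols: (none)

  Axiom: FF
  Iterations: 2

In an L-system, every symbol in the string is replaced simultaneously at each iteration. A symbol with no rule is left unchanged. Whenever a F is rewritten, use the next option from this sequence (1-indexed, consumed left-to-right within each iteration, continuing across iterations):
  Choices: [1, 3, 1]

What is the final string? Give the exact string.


Answer: ZZFZ

Derivation:
Step 0: FF
Step 1: ZFZ  (used choices [1, 3])
Step 2: ZZFZ  (used choices [1])


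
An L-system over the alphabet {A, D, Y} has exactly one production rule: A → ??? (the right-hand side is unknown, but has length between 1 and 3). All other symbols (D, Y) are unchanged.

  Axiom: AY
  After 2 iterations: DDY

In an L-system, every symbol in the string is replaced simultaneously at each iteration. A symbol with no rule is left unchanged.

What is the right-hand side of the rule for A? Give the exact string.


Answer: DD

Derivation:
Trying A → DD:
  Step 0: AY
  Step 1: DDY
  Step 2: DDY
Matches the given result.


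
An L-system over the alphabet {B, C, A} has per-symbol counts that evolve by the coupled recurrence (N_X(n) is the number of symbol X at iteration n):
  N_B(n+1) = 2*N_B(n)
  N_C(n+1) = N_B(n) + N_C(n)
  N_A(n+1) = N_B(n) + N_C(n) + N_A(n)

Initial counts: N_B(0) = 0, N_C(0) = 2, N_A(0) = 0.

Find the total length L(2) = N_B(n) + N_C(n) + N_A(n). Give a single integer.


Step 0: N_B=0, N_C=2, N_A=0, L=2
Step 1: N_B=0, N_C=2, N_A=2, L=4
Step 2: N_B=0, N_C=2, N_A=4, L=6

Answer: 6


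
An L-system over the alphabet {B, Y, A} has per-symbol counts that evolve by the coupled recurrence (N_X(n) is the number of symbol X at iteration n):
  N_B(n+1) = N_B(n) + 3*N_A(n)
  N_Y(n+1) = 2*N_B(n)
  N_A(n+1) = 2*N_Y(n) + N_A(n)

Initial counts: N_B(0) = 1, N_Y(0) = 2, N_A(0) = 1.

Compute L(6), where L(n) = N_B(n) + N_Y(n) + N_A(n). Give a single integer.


Step 0: N_B=1, N_Y=2, N_A=1, L=4
Step 1: N_B=4, N_Y=2, N_A=5, L=11
Step 2: N_B=19, N_Y=8, N_A=9, L=36
Step 3: N_B=46, N_Y=38, N_A=25, L=109
Step 4: N_B=121, N_Y=92, N_A=101, L=314
Step 5: N_B=424, N_Y=242, N_A=285, L=951
Step 6: N_B=1279, N_Y=848, N_A=769, L=2896

Answer: 2896


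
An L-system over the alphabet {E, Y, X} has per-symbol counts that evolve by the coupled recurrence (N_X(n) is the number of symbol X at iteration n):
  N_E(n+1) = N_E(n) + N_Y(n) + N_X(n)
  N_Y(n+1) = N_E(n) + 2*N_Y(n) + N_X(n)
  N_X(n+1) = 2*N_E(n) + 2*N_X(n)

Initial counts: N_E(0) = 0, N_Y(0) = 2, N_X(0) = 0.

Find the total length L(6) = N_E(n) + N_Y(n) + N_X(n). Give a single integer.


Answer: 3250

Derivation:
Step 0: N_E=0, N_Y=2, N_X=0, L=2
Step 1: N_E=2, N_Y=4, N_X=0, L=6
Step 2: N_E=6, N_Y=10, N_X=4, L=20
Step 3: N_E=20, N_Y=30, N_X=20, L=70
Step 4: N_E=70, N_Y=100, N_X=80, L=250
Step 5: N_E=250, N_Y=350, N_X=300, L=900
Step 6: N_E=900, N_Y=1250, N_X=1100, L=3250


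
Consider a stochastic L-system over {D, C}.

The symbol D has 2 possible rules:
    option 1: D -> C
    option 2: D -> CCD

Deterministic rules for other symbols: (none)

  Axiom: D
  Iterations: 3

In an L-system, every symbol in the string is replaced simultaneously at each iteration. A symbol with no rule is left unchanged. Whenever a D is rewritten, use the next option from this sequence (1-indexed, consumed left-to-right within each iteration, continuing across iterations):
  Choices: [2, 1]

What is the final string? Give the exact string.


Answer: CCC

Derivation:
Step 0: D
Step 1: CCD  (used choices [2])
Step 2: CCC  (used choices [1])
Step 3: CCC  (used choices [])


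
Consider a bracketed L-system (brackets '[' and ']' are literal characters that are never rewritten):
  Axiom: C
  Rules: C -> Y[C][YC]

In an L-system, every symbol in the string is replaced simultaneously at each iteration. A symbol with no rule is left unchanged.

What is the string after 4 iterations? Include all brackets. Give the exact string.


Answer: Y[Y[Y[Y[C][YC]][YY[C][YC]]][YY[Y[C][YC]][YY[C][YC]]]][YY[Y[Y[C][YC]][YY[C][YC]]][YY[Y[C][YC]][YY[C][YC]]]]

Derivation:
Step 0: C
Step 1: Y[C][YC]
Step 2: Y[Y[C][YC]][YY[C][YC]]
Step 3: Y[Y[Y[C][YC]][YY[C][YC]]][YY[Y[C][YC]][YY[C][YC]]]
Step 4: Y[Y[Y[Y[C][YC]][YY[C][YC]]][YY[Y[C][YC]][YY[C][YC]]]][YY[Y[Y[C][YC]][YY[C][YC]]][YY[Y[C][YC]][YY[C][YC]]]]


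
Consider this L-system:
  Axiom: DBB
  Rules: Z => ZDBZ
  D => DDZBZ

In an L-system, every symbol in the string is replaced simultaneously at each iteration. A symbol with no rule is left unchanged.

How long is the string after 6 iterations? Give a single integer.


Answer: 2705

Derivation:
Step 0: length = 3
Step 1: length = 7
Step 2: length = 21
Step 3: length = 69
Step 4: length = 233
Step 5: length = 793
Step 6: length = 2705


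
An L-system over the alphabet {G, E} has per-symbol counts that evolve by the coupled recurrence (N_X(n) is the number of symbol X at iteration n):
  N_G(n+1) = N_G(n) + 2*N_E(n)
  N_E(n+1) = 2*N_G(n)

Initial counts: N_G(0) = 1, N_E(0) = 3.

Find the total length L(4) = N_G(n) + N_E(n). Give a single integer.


Answer: 161

Derivation:
Step 0: N_G=1, N_E=3, L=4
Step 1: N_G=7, N_E=2, L=9
Step 2: N_G=11, N_E=14, L=25
Step 3: N_G=39, N_E=22, L=61
Step 4: N_G=83, N_E=78, L=161


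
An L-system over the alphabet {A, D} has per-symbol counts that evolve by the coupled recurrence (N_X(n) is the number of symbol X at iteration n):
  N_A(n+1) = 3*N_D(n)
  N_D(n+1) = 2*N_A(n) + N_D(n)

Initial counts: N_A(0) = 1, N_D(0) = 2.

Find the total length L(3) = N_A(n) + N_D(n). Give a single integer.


Step 0: N_A=1, N_D=2, L=3
Step 1: N_A=6, N_D=4, L=10
Step 2: N_A=12, N_D=16, L=28
Step 3: N_A=48, N_D=40, L=88

Answer: 88


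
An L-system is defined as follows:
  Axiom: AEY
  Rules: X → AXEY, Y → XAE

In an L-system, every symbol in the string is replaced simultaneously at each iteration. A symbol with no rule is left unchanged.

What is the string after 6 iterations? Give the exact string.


Step 0: AEY
Step 1: AEXAE
Step 2: AEAXEYAE
Step 3: AEAAXEYEXAEAE
Step 4: AEAAAXEYEXAEEAXEYAEAE
Step 5: AEAAAAXEYEXAEEAXEYAEEAAXEYEXAEAEAE
Step 6: AEAAAAAXEYEXAEEAXEYAEEAAXEYEXAEAEEAAAXEYEXAEEAXEYAEAEAE

Answer: AEAAAAAXEYEXAEEAXEYAEEAAXEYEXAEAEEAAAXEYEXAEEAXEYAEAEAE


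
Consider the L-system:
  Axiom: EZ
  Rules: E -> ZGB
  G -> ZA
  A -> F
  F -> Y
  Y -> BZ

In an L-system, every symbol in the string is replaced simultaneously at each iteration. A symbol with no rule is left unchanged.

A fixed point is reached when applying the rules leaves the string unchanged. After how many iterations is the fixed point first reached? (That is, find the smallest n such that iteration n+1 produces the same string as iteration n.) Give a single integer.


Answer: 5

Derivation:
Step 0: EZ
Step 1: ZGBZ
Step 2: ZZABZ
Step 3: ZZFBZ
Step 4: ZZYBZ
Step 5: ZZBZBZ
Step 6: ZZBZBZ  (unchanged — fixed point at step 5)


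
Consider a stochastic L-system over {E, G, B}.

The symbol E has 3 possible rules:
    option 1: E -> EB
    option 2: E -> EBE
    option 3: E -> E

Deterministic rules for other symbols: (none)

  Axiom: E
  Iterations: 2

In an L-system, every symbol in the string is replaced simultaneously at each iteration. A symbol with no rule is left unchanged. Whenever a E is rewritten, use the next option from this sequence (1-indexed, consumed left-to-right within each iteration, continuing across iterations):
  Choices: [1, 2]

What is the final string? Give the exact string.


Step 0: E
Step 1: EB  (used choices [1])
Step 2: EBEB  (used choices [2])

Answer: EBEB


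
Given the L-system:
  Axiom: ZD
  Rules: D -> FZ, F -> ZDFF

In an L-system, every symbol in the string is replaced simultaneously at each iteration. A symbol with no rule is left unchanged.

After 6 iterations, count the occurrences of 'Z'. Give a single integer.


Answer: 71

Derivation:
Step 0: ZD  (1 'Z')
Step 1: ZFZ  (2 'Z')
Step 2: ZZDFFZ  (3 'Z')
Step 3: ZZFZZDFFZDFFZ  (6 'Z')
Step 4: ZZZDFFZZFZZDFFZDFFZFZZDFFZDFFZ  (13 'Z')
Step 5: ZZZFZZDFFZDFFZZZDFFZZFZZDFFZDFFZFZZDFFZDFFZZDFFZZFZZDFFZDFFZFZZDFFZDFFZ  (30 'Z')
Step 6: ZZZZDFFZZFZZDFFZDFFZFZZDFFZDFFZZZFZZDFFZDFFZZZDFFZZFZZDFFZDFFZFZZDFFZDFFZZDFFZZFZZDFFZDFFZFZZDFFZDFFZZFZZDFFZDFFZZZDFFZZFZZDFFZDFFZFZZDFFZDFFZZDFFZZFZZDFFZDFFZFZZDFFZDFFZ  (71 'Z')


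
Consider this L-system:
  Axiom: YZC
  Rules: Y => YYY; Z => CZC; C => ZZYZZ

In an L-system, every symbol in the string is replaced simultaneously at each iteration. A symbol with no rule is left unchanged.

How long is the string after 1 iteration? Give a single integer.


Answer: 11

Derivation:
Step 0: length = 3
Step 1: length = 11


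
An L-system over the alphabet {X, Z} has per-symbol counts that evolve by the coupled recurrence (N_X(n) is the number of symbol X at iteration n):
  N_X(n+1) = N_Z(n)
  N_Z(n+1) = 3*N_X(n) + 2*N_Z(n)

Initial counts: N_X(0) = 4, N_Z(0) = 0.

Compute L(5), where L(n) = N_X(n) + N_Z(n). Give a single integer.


Step 0: N_X=4, N_Z=0, L=4
Step 1: N_X=0, N_Z=12, L=12
Step 2: N_X=12, N_Z=24, L=36
Step 3: N_X=24, N_Z=84, L=108
Step 4: N_X=84, N_Z=240, L=324
Step 5: N_X=240, N_Z=732, L=972

Answer: 972


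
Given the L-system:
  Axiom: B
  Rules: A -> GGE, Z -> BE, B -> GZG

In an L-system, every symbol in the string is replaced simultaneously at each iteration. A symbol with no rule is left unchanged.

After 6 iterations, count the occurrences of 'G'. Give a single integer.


Answer: 6

Derivation:
Step 0: B  (0 'G')
Step 1: GZG  (2 'G')
Step 2: GBEG  (2 'G')
Step 3: GGZGEG  (4 'G')
Step 4: GGBEGEG  (4 'G')
Step 5: GGGZGEGEG  (6 'G')
Step 6: GGGBEGEGEG  (6 'G')


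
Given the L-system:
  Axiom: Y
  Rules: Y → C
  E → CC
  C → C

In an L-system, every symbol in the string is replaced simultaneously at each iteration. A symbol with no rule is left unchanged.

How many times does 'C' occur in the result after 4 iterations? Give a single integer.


Step 0: Y  (0 'C')
Step 1: C  (1 'C')
Step 2: C  (1 'C')
Step 3: C  (1 'C')
Step 4: C  (1 'C')

Answer: 1


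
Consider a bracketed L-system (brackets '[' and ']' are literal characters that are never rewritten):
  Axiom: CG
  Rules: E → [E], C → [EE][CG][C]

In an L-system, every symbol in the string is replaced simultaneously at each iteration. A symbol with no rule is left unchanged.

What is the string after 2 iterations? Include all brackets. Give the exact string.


Step 0: CG
Step 1: [EE][CG][C]G
Step 2: [[E][E]][[EE][CG][C]G][[EE][CG][C]]G

Answer: [[E][E]][[EE][CG][C]G][[EE][CG][C]]G


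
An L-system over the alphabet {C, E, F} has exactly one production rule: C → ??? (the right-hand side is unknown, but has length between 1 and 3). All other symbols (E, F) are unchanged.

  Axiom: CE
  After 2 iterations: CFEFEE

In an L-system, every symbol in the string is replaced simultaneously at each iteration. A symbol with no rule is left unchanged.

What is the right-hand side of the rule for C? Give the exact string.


Answer: CFE

Derivation:
Trying C → CFE:
  Step 0: CE
  Step 1: CFEE
  Step 2: CFEFEE
Matches the given result.


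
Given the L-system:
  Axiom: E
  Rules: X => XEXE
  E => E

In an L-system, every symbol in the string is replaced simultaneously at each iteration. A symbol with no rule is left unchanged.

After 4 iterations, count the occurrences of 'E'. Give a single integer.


Answer: 1

Derivation:
Step 0: E  (1 'E')
Step 1: E  (1 'E')
Step 2: E  (1 'E')
Step 3: E  (1 'E')
Step 4: E  (1 'E')


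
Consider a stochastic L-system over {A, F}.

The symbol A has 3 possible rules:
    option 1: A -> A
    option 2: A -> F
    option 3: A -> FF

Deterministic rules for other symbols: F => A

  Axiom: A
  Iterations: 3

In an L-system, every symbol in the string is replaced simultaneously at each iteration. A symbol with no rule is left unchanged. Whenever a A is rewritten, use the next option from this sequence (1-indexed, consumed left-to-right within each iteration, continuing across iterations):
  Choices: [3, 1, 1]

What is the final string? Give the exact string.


Step 0: A
Step 1: FF  (used choices [3])
Step 2: AA  (used choices [])
Step 3: AA  (used choices [1, 1])

Answer: AA


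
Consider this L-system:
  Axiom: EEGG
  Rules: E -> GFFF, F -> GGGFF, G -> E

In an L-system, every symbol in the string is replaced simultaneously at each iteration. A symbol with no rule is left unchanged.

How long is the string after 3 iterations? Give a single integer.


Step 0: length = 4
Step 1: length = 10
Step 2: length = 40
Step 3: length = 118

Answer: 118


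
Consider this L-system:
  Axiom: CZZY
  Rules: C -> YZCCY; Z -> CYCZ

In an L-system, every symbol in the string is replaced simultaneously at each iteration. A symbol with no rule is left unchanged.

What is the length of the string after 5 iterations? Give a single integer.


Step 0: length = 4
Step 1: length = 14
Step 2: length = 47
Step 3: length = 146
Step 4: length = 443
Step 5: length = 1334

Answer: 1334


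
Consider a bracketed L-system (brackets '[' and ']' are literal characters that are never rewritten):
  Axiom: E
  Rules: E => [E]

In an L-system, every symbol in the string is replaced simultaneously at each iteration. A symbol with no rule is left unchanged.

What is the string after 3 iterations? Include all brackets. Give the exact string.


Answer: [[[E]]]

Derivation:
Step 0: E
Step 1: [E]
Step 2: [[E]]
Step 3: [[[E]]]


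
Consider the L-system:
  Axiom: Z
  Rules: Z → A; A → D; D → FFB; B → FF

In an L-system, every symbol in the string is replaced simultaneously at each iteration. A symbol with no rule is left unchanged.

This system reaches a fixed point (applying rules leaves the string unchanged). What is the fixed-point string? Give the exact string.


Step 0: Z
Step 1: A
Step 2: D
Step 3: FFB
Step 4: FFFF
Step 5: FFFF  (unchanged — fixed point at step 4)

Answer: FFFF


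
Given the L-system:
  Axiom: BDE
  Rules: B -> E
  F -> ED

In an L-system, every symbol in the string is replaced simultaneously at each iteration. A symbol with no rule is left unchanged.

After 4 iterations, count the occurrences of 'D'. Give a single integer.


Answer: 1

Derivation:
Step 0: BDE  (1 'D')
Step 1: EDE  (1 'D')
Step 2: EDE  (1 'D')
Step 3: EDE  (1 'D')
Step 4: EDE  (1 'D')


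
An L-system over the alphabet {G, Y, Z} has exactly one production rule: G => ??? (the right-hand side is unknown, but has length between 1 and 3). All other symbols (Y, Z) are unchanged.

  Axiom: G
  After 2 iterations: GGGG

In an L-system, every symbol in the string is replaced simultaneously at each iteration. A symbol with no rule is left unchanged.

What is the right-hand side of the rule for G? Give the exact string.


Trying G => GG:
  Step 0: G
  Step 1: GG
  Step 2: GGGG
Matches the given result.

Answer: GG


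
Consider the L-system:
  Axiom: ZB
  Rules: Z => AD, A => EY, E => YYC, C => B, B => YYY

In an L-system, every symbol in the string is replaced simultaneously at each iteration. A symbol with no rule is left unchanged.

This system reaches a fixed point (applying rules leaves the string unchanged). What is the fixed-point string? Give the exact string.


Answer: YYYYYYDYYY

Derivation:
Step 0: ZB
Step 1: ADYYY
Step 2: EYDYYY
Step 3: YYCYDYYY
Step 4: YYBYDYYY
Step 5: YYYYYYDYYY
Step 6: YYYYYYDYYY  (unchanged — fixed point at step 5)


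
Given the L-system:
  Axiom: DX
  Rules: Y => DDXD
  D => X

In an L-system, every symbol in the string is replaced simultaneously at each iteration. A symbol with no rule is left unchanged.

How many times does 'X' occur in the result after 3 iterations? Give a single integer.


Step 0: DX  (1 'X')
Step 1: XX  (2 'X')
Step 2: XX  (2 'X')
Step 3: XX  (2 'X')

Answer: 2


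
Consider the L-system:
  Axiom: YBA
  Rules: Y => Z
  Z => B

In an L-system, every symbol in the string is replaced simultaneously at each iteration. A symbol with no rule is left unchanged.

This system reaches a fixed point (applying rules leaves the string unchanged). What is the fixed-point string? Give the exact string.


Answer: BBA

Derivation:
Step 0: YBA
Step 1: ZBA
Step 2: BBA
Step 3: BBA  (unchanged — fixed point at step 2)


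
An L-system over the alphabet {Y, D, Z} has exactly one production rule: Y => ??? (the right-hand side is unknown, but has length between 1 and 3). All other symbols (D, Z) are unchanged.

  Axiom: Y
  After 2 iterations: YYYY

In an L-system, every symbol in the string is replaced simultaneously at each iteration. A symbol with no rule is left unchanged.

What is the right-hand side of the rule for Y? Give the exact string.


Trying Y => YY:
  Step 0: Y
  Step 1: YY
  Step 2: YYYY
Matches the given result.

Answer: YY


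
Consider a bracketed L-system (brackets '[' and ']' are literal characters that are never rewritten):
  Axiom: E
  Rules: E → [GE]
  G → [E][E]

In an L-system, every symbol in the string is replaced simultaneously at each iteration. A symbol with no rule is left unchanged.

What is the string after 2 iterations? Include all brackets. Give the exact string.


Step 0: E
Step 1: [GE]
Step 2: [[E][E][GE]]

Answer: [[E][E][GE]]


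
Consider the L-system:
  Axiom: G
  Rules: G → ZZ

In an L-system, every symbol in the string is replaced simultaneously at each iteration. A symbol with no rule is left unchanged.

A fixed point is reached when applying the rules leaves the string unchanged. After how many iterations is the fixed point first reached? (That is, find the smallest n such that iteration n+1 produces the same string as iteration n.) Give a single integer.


Answer: 1

Derivation:
Step 0: G
Step 1: ZZ
Step 2: ZZ  (unchanged — fixed point at step 1)


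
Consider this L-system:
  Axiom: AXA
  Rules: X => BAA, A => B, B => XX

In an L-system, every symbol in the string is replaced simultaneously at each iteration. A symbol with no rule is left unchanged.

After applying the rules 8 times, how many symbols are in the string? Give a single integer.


Step 0: length = 3
Step 1: length = 5
Step 2: length = 8
Step 3: length = 22
Step 4: length = 36
Step 5: length = 76
Step 6: length = 160
Step 7: length = 296
Step 8: length = 624

Answer: 624


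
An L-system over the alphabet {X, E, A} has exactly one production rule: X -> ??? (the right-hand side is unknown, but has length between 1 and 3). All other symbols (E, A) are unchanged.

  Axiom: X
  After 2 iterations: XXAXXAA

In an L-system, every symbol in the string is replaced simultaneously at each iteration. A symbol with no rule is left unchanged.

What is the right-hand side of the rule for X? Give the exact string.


Trying X -> XXA:
  Step 0: X
  Step 1: XXA
  Step 2: XXAXXAA
Matches the given result.

Answer: XXA


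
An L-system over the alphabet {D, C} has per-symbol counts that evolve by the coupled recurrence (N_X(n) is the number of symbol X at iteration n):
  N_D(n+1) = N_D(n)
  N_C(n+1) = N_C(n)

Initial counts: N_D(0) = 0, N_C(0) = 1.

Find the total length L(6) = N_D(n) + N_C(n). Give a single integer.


Step 0: N_D=0, N_C=1, L=1
Step 1: N_D=0, N_C=1, L=1
Step 2: N_D=0, N_C=1, L=1
Step 3: N_D=0, N_C=1, L=1
Step 4: N_D=0, N_C=1, L=1
Step 5: N_D=0, N_C=1, L=1
Step 6: N_D=0, N_C=1, L=1

Answer: 1


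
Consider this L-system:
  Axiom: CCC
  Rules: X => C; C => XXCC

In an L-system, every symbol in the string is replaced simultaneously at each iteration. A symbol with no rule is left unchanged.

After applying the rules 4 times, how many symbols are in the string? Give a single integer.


Step 0: length = 3
Step 1: length = 12
Step 2: length = 30
Step 3: length = 84
Step 4: length = 228

Answer: 228


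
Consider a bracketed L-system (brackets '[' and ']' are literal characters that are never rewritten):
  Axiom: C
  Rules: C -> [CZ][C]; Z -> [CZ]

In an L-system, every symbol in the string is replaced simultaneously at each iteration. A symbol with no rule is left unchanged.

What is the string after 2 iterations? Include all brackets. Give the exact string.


Answer: [[CZ][C][CZ]][[CZ][C]]

Derivation:
Step 0: C
Step 1: [CZ][C]
Step 2: [[CZ][C][CZ]][[CZ][C]]


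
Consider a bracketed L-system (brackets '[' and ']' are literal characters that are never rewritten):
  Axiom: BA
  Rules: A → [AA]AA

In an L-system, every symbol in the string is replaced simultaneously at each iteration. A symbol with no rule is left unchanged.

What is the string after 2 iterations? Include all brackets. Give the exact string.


Answer: B[[AA]AA[AA]AA][AA]AA[AA]AA

Derivation:
Step 0: BA
Step 1: B[AA]AA
Step 2: B[[AA]AA[AA]AA][AA]AA[AA]AA


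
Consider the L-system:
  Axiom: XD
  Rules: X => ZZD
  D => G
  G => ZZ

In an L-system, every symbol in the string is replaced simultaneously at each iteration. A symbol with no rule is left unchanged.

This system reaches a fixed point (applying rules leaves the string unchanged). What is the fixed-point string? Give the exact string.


Answer: ZZZZZZ

Derivation:
Step 0: XD
Step 1: ZZDG
Step 2: ZZGZZ
Step 3: ZZZZZZ
Step 4: ZZZZZZ  (unchanged — fixed point at step 3)


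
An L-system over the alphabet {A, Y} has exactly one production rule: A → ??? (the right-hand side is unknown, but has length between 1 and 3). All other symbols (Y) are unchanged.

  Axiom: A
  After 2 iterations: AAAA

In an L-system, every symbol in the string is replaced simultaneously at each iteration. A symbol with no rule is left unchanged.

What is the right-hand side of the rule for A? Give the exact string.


Answer: AA

Derivation:
Trying A → AA:
  Step 0: A
  Step 1: AA
  Step 2: AAAA
Matches the given result.


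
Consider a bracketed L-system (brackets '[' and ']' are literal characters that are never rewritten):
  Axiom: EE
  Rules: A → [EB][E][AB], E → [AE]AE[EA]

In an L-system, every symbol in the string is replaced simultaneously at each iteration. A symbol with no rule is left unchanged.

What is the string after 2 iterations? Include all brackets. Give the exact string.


Step 0: EE
Step 1: [AE]AE[EA][AE]AE[EA]
Step 2: [[EB][E][AB][AE]AE[EA]][EB][E][AB][AE]AE[EA][[AE]AE[EA][EB][E][AB]][[EB][E][AB][AE]AE[EA]][EB][E][AB][AE]AE[EA][[AE]AE[EA][EB][E][AB]]

Answer: [[EB][E][AB][AE]AE[EA]][EB][E][AB][AE]AE[EA][[AE]AE[EA][EB][E][AB]][[EB][E][AB][AE]AE[EA]][EB][E][AB][AE]AE[EA][[AE]AE[EA][EB][E][AB]]


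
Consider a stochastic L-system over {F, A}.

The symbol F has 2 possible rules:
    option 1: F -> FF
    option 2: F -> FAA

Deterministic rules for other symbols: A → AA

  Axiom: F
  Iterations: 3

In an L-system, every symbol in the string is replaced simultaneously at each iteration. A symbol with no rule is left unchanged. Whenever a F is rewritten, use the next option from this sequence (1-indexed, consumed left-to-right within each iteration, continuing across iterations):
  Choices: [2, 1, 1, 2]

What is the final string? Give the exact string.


Answer: FFFAAAAAAAAAA

Derivation:
Step 0: F
Step 1: FAA  (used choices [2])
Step 2: FFAAAA  (used choices [1])
Step 3: FFFAAAAAAAAAA  (used choices [1, 2])


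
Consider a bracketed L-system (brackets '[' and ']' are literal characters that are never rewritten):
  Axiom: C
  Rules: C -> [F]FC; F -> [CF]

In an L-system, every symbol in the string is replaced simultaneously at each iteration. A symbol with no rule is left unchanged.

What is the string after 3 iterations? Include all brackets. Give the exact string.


Step 0: C
Step 1: [F]FC
Step 2: [[CF]][CF][F]FC
Step 3: [[[F]FC[CF]]][[F]FC[CF]][[CF]][CF][F]FC

Answer: [[[F]FC[CF]]][[F]FC[CF]][[CF]][CF][F]FC


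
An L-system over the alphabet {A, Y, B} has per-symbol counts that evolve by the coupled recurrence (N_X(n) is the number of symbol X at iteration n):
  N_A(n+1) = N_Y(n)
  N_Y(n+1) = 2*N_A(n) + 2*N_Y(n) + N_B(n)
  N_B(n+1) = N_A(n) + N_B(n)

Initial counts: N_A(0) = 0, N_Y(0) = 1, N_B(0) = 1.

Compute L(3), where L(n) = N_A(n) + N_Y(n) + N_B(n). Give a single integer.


Step 0: N_A=0, N_Y=1, N_B=1, L=2
Step 1: N_A=1, N_Y=3, N_B=1, L=5
Step 2: N_A=3, N_Y=9, N_B=2, L=14
Step 3: N_A=9, N_Y=26, N_B=5, L=40

Answer: 40


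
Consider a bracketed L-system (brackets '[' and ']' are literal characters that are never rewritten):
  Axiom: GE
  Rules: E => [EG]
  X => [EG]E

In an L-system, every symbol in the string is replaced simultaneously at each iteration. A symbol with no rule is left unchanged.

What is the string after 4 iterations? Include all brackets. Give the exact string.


Answer: G[[[[EG]G]G]G]

Derivation:
Step 0: GE
Step 1: G[EG]
Step 2: G[[EG]G]
Step 3: G[[[EG]G]G]
Step 4: G[[[[EG]G]G]G]


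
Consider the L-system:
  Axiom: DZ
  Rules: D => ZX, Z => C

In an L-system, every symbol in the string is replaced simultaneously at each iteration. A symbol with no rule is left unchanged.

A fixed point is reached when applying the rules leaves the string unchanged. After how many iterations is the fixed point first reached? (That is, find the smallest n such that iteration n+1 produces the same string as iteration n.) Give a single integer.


Step 0: DZ
Step 1: ZXC
Step 2: CXC
Step 3: CXC  (unchanged — fixed point at step 2)

Answer: 2


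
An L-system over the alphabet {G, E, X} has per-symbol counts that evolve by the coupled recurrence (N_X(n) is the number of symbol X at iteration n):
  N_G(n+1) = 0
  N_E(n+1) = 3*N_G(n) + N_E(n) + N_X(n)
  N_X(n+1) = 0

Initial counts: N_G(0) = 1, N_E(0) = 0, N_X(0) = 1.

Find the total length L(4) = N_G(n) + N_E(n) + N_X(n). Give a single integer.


Step 0: N_G=1, N_E=0, N_X=1, L=2
Step 1: N_G=0, N_E=4, N_X=0, L=4
Step 2: N_G=0, N_E=4, N_X=0, L=4
Step 3: N_G=0, N_E=4, N_X=0, L=4
Step 4: N_G=0, N_E=4, N_X=0, L=4

Answer: 4


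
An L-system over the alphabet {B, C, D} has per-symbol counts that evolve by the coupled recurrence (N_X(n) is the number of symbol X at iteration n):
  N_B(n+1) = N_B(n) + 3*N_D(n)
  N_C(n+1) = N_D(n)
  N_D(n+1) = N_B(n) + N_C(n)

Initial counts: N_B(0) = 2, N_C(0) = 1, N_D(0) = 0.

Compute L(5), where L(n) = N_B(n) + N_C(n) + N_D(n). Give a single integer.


Answer: 208

Derivation:
Step 0: N_B=2, N_C=1, N_D=0, L=3
Step 1: N_B=2, N_C=0, N_D=3, L=5
Step 2: N_B=11, N_C=3, N_D=2, L=16
Step 3: N_B=17, N_C=2, N_D=14, L=33
Step 4: N_B=59, N_C=14, N_D=19, L=92
Step 5: N_B=116, N_C=19, N_D=73, L=208


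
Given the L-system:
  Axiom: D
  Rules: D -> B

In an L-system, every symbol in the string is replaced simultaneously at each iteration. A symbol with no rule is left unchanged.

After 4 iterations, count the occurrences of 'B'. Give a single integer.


Step 0: D  (0 'B')
Step 1: B  (1 'B')
Step 2: B  (1 'B')
Step 3: B  (1 'B')
Step 4: B  (1 'B')

Answer: 1


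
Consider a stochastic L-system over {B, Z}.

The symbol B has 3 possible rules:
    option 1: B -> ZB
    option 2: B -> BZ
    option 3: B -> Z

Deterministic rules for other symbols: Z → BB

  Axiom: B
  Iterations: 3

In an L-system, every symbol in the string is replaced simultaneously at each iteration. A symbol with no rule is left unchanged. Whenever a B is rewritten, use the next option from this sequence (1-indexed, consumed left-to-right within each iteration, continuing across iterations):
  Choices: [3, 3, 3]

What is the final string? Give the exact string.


Step 0: B
Step 1: Z  (used choices [3])
Step 2: BB  (used choices [])
Step 3: ZZ  (used choices [3, 3])

Answer: ZZ


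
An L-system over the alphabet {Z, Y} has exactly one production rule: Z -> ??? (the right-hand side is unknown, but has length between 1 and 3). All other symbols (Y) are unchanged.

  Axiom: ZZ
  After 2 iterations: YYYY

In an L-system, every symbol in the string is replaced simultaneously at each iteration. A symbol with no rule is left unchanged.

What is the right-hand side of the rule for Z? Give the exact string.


Answer: YY

Derivation:
Trying Z -> YY:
  Step 0: ZZ
  Step 1: YYYY
  Step 2: YYYY
Matches the given result.


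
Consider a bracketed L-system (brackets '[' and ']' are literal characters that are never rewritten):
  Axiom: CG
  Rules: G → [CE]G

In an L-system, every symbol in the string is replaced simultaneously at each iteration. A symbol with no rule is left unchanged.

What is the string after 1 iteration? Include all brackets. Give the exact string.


Step 0: CG
Step 1: C[CE]G

Answer: C[CE]G


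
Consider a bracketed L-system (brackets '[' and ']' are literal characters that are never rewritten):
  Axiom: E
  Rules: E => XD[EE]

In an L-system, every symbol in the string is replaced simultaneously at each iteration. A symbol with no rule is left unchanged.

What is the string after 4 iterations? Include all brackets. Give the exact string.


Step 0: E
Step 1: XD[EE]
Step 2: XD[XD[EE]XD[EE]]
Step 3: XD[XD[XD[EE]XD[EE]]XD[XD[EE]XD[EE]]]
Step 4: XD[XD[XD[XD[EE]XD[EE]]XD[XD[EE]XD[EE]]]XD[XD[XD[EE]XD[EE]]XD[XD[EE]XD[EE]]]]

Answer: XD[XD[XD[XD[EE]XD[EE]]XD[XD[EE]XD[EE]]]XD[XD[XD[EE]XD[EE]]XD[XD[EE]XD[EE]]]]


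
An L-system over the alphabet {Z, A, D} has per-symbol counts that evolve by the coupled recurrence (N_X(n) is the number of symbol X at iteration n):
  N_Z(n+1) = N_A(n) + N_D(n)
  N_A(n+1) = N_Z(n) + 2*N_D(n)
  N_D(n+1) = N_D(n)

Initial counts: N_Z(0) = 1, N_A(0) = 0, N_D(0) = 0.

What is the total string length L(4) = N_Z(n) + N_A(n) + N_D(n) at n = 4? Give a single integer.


Step 0: N_Z=1, N_A=0, N_D=0, L=1
Step 1: N_Z=0, N_A=1, N_D=0, L=1
Step 2: N_Z=1, N_A=0, N_D=0, L=1
Step 3: N_Z=0, N_A=1, N_D=0, L=1
Step 4: N_Z=1, N_A=0, N_D=0, L=1

Answer: 1


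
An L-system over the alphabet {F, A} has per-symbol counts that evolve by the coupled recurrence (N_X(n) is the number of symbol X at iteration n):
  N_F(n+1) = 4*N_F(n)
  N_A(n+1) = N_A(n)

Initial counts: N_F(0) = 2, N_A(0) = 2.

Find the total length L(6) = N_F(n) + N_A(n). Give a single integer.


Step 0: N_F=2, N_A=2, L=4
Step 1: N_F=8, N_A=2, L=10
Step 2: N_F=32, N_A=2, L=34
Step 3: N_F=128, N_A=2, L=130
Step 4: N_F=512, N_A=2, L=514
Step 5: N_F=2048, N_A=2, L=2050
Step 6: N_F=8192, N_A=2, L=8194

Answer: 8194


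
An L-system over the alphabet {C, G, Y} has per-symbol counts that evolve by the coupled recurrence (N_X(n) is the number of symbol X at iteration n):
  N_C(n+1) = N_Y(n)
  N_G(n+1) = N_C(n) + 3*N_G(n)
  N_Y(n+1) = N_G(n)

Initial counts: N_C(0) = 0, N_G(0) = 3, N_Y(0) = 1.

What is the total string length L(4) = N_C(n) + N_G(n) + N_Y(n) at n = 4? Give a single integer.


Step 0: N_C=0, N_G=3, N_Y=1, L=4
Step 1: N_C=1, N_G=9, N_Y=3, L=13
Step 2: N_C=3, N_G=28, N_Y=9, L=40
Step 3: N_C=9, N_G=87, N_Y=28, L=124
Step 4: N_C=28, N_G=270, N_Y=87, L=385

Answer: 385


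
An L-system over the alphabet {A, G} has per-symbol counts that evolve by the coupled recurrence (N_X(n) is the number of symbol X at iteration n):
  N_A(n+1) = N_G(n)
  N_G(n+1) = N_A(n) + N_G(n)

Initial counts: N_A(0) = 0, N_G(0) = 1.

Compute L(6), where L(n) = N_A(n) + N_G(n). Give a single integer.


Answer: 21

Derivation:
Step 0: N_A=0, N_G=1, L=1
Step 1: N_A=1, N_G=1, L=2
Step 2: N_A=1, N_G=2, L=3
Step 3: N_A=2, N_G=3, L=5
Step 4: N_A=3, N_G=5, L=8
Step 5: N_A=5, N_G=8, L=13
Step 6: N_A=8, N_G=13, L=21


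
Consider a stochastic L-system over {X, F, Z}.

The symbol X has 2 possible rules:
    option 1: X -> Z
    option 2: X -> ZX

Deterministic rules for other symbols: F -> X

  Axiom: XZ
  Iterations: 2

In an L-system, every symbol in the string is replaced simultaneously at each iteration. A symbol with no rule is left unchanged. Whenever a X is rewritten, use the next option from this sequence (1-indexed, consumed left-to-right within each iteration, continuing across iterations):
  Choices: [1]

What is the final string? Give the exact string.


Answer: ZZ

Derivation:
Step 0: XZ
Step 1: ZZ  (used choices [1])
Step 2: ZZ  (used choices [])


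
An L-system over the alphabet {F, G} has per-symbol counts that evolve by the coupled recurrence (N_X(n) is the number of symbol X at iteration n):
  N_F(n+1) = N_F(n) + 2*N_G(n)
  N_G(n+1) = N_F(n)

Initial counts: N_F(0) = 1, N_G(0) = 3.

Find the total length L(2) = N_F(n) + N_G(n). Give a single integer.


Answer: 16

Derivation:
Step 0: N_F=1, N_G=3, L=4
Step 1: N_F=7, N_G=1, L=8
Step 2: N_F=9, N_G=7, L=16


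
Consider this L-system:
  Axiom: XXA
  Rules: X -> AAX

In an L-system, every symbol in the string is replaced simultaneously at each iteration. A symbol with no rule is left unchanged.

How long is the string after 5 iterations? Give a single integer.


Step 0: length = 3
Step 1: length = 7
Step 2: length = 11
Step 3: length = 15
Step 4: length = 19
Step 5: length = 23

Answer: 23


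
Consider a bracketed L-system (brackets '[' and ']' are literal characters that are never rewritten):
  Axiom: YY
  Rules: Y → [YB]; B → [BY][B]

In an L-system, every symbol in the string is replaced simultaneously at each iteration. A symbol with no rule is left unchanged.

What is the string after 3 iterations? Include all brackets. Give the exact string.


Answer: [[[YB][BY][B]][[BY][B][YB]][[BY][B]]][[[YB][BY][B]][[BY][B][YB]][[BY][B]]]

Derivation:
Step 0: YY
Step 1: [YB][YB]
Step 2: [[YB][BY][B]][[YB][BY][B]]
Step 3: [[[YB][BY][B]][[BY][B][YB]][[BY][B]]][[[YB][BY][B]][[BY][B][YB]][[BY][B]]]


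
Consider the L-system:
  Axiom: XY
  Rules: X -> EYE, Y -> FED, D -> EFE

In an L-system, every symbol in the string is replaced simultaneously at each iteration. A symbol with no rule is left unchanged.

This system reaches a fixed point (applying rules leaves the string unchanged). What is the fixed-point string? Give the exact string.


Step 0: XY
Step 1: EYEFED
Step 2: EFEDEFEEFE
Step 3: EFEEFEEFEEFE
Step 4: EFEEFEEFEEFE  (unchanged — fixed point at step 3)

Answer: EFEEFEEFEEFE
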